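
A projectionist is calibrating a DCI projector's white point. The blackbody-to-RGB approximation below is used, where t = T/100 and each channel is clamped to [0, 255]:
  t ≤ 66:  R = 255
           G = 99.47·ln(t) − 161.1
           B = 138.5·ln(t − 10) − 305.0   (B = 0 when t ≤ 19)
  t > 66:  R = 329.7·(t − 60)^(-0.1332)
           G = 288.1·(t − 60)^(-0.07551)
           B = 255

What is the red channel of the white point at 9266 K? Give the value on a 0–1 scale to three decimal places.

0.813

t = 9266/100 = 92.66; the t > 66 branch applies.
R = 329.7·(92.66 − 60)^(-0.1332) = 329.7·32.66^(-0.1332) = 329.7·0.62854 = 207.230.
On a 0–1 scale: 207.230/255 = 0.8127 → 0.813.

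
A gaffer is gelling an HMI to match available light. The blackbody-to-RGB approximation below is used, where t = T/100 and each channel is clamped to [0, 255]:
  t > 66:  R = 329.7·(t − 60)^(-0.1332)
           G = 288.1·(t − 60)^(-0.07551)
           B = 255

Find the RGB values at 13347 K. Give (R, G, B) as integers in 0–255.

(186, 208, 255)

t = 13347/100 = 133.47; the t > 66 branch applies.
R = 329.7·(133.47 − 60)^(-0.1332) = 329.7·73.47^(-0.1332) = 329.7·0.56420 = 186.017.
G = 288.1·(133.47 − 60)^(-0.07551) = 288.1·73.47^(-0.07551) = 288.1·0.72292 = 208.273.
B = 255 by definition for t > 66.
Rounded: (186, 208, 255).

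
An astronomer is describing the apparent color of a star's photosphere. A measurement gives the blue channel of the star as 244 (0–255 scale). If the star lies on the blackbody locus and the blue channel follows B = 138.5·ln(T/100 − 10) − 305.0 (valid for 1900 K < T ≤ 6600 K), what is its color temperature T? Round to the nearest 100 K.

6300 K

ln(t − 10) = (244 + 305.0) / 138.5 = 3.9639.
t − 10 = e^3.9639 = 52.662, so t = 62.662.
T = 100·t = 6266 K → 6300 K to the nearest 100 K.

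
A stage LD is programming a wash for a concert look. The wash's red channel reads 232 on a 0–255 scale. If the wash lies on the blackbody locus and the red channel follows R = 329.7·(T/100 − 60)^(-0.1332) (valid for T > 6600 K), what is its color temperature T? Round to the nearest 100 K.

7400 K

(t − 60)^(-0.1332) = 232/329.7 = 0.70367.
t − 60 = 0.70367^(1/-0.1332) = 0.70367^(-7.508) = 13.992, so t = 73.992.
T = 100·t = 7399 K → 7400 K to the nearest 100 K.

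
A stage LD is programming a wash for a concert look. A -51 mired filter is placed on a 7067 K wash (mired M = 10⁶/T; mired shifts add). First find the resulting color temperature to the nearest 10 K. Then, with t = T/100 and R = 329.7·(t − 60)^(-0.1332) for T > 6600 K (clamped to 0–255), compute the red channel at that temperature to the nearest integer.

196

M_in = 10⁶/7067 = 141.50; M_out = 141.50 + (-51) = 90.50.
T_out = 10⁶/90.50 = 11049.4 K → 11050 K; t = 110.5.
R = 329.7·(110.5 − 60)^(-0.1332) = 329.7·50.5^(-0.1332) = 329.7·0.59309 = 195.542.
Rounded: 196.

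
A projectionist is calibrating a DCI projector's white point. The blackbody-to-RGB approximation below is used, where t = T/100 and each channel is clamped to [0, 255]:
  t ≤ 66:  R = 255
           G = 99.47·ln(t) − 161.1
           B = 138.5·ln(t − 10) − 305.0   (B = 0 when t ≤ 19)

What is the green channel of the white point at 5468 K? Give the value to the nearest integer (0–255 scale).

237

t = 5468/100 = 54.68; the t ≤ 66 branch applies.
G = 99.47·ln 54.68 − 161.1 = 99.47·4.0015 − 161.1 = 236.929.
Rounded: 237.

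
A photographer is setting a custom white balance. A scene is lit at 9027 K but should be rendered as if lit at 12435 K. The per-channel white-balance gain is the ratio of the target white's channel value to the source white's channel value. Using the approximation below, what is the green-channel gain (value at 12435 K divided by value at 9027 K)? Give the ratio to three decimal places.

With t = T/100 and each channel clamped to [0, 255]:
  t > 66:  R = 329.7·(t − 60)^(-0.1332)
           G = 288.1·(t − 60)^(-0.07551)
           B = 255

0.945

At 9027 K (t = 90.27):
  G = 288.1·(90.27 − 60)^(-0.07551) = 288.1·30.27^(-0.07551) = 288.1·0.77298 = 222.696.
At 12435 K (t = 124.35):
  G = 288.1·(124.35 − 60)^(-0.07551) = 288.1·64.35^(-0.07551) = 288.1·0.73019 = 210.368.
Gain = 210.368 / 222.696 = 0.9446 → 0.945.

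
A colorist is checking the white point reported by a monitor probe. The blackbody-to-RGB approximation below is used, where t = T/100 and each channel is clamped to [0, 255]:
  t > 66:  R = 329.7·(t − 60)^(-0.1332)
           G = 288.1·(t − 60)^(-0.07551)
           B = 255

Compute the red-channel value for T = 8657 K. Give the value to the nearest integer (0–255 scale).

213

t = 8657/100 = 86.57; the t > 66 branch applies.
R = 329.7·(86.57 − 60)^(-0.1332) = 329.7·26.57^(-0.1332) = 329.7·0.64606 = 213.005.
Rounded: 213.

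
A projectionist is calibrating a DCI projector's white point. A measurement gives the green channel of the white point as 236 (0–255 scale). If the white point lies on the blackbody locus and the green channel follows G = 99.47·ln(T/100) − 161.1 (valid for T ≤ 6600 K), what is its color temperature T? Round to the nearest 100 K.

ln t = (236 + 161.1) / 99.47 = 3.9922.
t = e^3.9922 = 54.172.
T = 100·t = 5417 K → 5400 K to the nearest 100 K.

5400 K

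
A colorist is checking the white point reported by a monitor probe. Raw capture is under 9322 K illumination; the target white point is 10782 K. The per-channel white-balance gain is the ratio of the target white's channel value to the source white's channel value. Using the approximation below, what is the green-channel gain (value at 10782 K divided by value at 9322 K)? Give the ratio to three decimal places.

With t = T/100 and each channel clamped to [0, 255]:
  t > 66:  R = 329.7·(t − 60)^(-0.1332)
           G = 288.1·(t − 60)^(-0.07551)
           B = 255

0.973

At 9322 K (t = 93.22):
  G = 288.1·(93.22 − 60)^(-0.07551) = 288.1·33.22^(-0.07551) = 288.1·0.76757 = 221.137.
At 10782 K (t = 107.82):
  G = 288.1·(107.82 − 60)^(-0.07551) = 288.1·47.82^(-0.07551) = 288.1·0.74675 = 215.137.
Gain = 215.137 / 221.137 = 0.9729 → 0.973.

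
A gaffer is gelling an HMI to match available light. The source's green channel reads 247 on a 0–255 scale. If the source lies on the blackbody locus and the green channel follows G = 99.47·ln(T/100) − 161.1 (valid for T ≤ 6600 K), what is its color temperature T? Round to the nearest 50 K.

ln t = (247 + 161.1) / 99.47 = 4.1027.
t = e^4.1027 = 60.506.
T = 100·t = 6051 K → 6050 K to the nearest 50 K.

6050 K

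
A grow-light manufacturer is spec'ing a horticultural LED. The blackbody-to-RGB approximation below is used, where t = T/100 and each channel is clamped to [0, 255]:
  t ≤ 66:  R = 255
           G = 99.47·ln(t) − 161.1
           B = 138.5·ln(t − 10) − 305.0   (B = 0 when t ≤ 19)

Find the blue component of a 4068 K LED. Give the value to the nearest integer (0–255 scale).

169

t = 4068/100 = 40.68; the t ≤ 66 branch applies.
B = 138.5·ln(40.68 − 10) − 305.0 = 138.5·ln 30.68 − 305.0 = 138.5·3.4236 − 305.0 = 169.170.
Rounded: 169.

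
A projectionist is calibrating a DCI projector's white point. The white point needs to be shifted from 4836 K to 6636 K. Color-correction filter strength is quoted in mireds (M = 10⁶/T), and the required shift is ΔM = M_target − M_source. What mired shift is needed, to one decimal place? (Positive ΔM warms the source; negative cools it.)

-56.1 mireds

M_source = 10⁶/4836 = 206.782; M_target = 10⁶/6636 = 150.693.
ΔM = 150.693 − 206.782 = -56.089 → -56.1 mireds, a cooling shift.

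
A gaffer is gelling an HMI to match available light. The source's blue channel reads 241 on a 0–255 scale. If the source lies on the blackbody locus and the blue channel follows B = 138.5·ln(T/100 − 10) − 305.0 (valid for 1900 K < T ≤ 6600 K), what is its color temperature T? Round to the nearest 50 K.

ln(t − 10) = (241 + 305.0) / 138.5 = 3.9422.
t − 10 = e^3.9422 = 51.534, so t = 61.534.
T = 100·t = 6153 K → 6150 K to the nearest 50 K.

6150 K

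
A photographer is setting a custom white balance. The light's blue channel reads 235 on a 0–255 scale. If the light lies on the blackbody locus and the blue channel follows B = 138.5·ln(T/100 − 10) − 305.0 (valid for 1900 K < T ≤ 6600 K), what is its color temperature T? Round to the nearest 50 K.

ln(t − 10) = (235 + 305.0) / 138.5 = 3.8989.
t − 10 = e^3.8989 = 49.349, so t = 59.349.
T = 100·t = 5935 K → 5950 K to the nearest 50 K.

5950 K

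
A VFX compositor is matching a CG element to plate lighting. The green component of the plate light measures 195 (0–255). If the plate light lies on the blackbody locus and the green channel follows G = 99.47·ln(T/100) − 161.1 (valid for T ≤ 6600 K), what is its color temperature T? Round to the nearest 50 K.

ln t = (195 + 161.1) / 99.47 = 3.5800.
t = e^3.5800 = 35.873.
T = 100·t = 3587 K → 3600 K to the nearest 50 K.

3600 K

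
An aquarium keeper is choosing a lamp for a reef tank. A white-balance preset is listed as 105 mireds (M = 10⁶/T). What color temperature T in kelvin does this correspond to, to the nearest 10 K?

9520 K

T = 10⁶ / 105 = 9523.81 K → 9520 K.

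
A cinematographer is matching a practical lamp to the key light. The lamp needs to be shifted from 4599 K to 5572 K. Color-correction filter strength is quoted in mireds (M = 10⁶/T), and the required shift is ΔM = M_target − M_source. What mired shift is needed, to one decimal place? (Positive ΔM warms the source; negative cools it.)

M_source = 10⁶/4599 = 217.439; M_target = 10⁶/5572 = 179.469.
ΔM = 179.469 − 217.439 = -37.970 → -38.0 mireds, a cooling shift.

-38.0 mireds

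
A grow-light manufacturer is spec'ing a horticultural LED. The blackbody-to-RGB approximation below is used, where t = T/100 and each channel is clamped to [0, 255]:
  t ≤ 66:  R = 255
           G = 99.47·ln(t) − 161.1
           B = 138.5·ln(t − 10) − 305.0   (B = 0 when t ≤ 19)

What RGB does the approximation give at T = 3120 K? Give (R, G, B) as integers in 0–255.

t = 3120/100 = 31.2; the t ≤ 66 branch applies.
R = 255 by definition for t ≤ 66.
G = 99.47·ln 31.2 − 161.1 = 99.47·3.4404 − 161.1 = 181.118.
B = 138.5·ln(31.2 − 10) − 305.0 = 138.5·ln 21.2 − 305.0 = 138.5·3.0540 − 305.0 = 117.979.
Rounded: (255, 181, 118).

(255, 181, 118)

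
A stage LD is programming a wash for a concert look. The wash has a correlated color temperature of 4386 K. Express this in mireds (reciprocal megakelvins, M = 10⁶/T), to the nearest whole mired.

M = 10⁶ / 4386 = 227.998 → 228 mireds.

228 mireds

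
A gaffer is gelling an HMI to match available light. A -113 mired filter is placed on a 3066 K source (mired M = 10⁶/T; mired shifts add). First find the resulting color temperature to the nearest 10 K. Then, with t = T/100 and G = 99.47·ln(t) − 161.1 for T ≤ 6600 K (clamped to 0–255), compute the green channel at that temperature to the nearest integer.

222

M_in = 10⁶/3066 = 326.16; M_out = 326.16 + (-113) = 213.16.
T_out = 10⁶/213.16 = 4691.4 K → 4690 K; t = 46.9.
G = 99.47·ln 46.9 − 161.1 = 99.47·3.8480 − 161.1 = 221.662.
Rounded: 222.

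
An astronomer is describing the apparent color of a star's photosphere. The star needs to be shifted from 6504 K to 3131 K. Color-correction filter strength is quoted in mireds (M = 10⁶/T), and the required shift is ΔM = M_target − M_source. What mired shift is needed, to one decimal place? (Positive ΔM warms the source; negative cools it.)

+165.6 mireds

M_source = 10⁶/6504 = 153.752; M_target = 10⁶/3131 = 319.387.
ΔM = 319.387 − 153.752 = 165.635 → +165.6 mireds, a warming shift.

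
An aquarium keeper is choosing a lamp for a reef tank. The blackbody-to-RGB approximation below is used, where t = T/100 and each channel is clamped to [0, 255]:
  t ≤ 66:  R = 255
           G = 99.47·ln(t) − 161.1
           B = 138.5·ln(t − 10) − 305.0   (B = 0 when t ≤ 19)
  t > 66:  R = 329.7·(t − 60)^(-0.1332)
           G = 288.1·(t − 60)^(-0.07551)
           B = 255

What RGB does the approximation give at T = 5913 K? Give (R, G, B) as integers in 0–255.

t = 5913/100 = 59.13; the t ≤ 66 branch applies.
R = 255 by definition for t ≤ 66.
G = 99.47·ln 59.13 − 161.1 = 99.47·4.0797 − 161.1 = 244.712.
B = 138.5·ln(59.13 − 10) − 305.0 = 138.5·ln 49.13 − 305.0 = 138.5·3.8945 − 305.0 = 234.384.
Rounded: (255, 245, 234).

(255, 245, 234)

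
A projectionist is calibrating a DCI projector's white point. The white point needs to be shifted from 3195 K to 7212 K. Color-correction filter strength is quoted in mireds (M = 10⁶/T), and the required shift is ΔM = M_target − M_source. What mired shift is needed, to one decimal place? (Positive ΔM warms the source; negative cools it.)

M_source = 10⁶/3195 = 312.989; M_target = 10⁶/7212 = 138.658.
ΔM = 138.658 − 312.989 = -174.331 → -174.3 mireds, a cooling shift.

-174.3 mireds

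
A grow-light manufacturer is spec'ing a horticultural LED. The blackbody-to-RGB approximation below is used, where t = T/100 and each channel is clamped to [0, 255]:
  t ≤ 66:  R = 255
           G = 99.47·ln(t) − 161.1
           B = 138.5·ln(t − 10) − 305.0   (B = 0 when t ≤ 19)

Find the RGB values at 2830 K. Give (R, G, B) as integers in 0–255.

(255, 171, 98)

t = 2830/100 = 28.3; the t ≤ 66 branch applies.
R = 255 by definition for t ≤ 66.
G = 99.47·ln 28.3 − 161.1 = 99.47·3.3429 − 161.1 = 171.414.
B = 138.5·ln(28.3 − 10) − 305.0 = 138.5·ln 18.3 − 305.0 = 138.5·2.9069 − 305.0 = 97.606.
Rounded: (255, 171, 98).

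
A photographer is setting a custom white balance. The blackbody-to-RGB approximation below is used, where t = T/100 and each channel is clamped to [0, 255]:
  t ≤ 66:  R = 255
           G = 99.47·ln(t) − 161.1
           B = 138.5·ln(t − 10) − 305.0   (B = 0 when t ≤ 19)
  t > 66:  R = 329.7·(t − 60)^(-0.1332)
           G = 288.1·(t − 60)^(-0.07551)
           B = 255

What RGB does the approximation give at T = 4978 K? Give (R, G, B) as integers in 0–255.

t = 4978/100 = 49.78; the t ≤ 66 branch applies.
R = 255 by definition for t ≤ 66.
G = 99.47·ln 49.78 − 161.1 = 99.47·3.9076 − 161.1 = 227.590.
B = 138.5·ln(49.78 − 10) − 305.0 = 138.5·ln 39.78 − 305.0 = 138.5·3.6834 − 305.0 = 205.146.
Rounded: (255, 228, 205).

(255, 228, 205)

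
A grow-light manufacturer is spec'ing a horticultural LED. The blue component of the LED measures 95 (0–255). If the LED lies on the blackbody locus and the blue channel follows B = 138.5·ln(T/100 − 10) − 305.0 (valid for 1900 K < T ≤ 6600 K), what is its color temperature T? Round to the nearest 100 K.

ln(t − 10) = (95 + 305.0) / 138.5 = 2.8881.
t − 10 = e^2.8881 = 17.959, so t = 27.959.
T = 100·t = 2796 K → 2800 K to the nearest 100 K.

2800 K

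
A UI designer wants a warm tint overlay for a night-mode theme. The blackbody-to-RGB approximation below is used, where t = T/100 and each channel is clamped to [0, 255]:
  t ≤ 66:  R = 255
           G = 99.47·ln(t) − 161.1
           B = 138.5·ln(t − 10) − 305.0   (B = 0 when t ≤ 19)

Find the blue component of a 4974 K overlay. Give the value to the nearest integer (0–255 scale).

t = 4974/100 = 49.74; the t ≤ 66 branch applies.
B = 138.5·ln(49.74 − 10) − 305.0 = 138.5·ln 39.74 − 305.0 = 138.5·3.6824 − 305.0 = 205.007.
Rounded: 205.

205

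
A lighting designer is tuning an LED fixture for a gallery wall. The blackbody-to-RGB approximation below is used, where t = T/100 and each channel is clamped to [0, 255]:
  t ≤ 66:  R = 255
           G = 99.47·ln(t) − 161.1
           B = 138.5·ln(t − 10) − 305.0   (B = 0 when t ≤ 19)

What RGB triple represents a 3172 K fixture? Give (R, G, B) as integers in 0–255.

(255, 183, 121)

t = 3172/100 = 31.72; the t ≤ 66 branch applies.
R = 255 by definition for t ≤ 66.
G = 99.47·ln 31.72 − 161.1 = 99.47·3.4569 − 161.1 = 182.763.
B = 138.5·ln(31.72 − 10) − 305.0 = 138.5·ln 21.72 − 305.0 = 138.5·3.0782 − 305.0 = 121.335.
Rounded: (255, 183, 121).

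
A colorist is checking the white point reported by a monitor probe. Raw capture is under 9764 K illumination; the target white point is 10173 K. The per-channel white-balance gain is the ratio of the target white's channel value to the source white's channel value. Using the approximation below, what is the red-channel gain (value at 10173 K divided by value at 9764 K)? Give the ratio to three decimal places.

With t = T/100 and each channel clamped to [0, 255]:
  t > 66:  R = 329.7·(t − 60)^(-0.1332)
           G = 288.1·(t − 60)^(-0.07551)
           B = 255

0.986

At 9764 K (t = 97.64):
  R = 329.7·(97.64 − 60)^(-0.1332) = 329.7·37.64^(-0.1332) = 329.7·0.61677 = 203.349.
At 10173 K (t = 101.73):
  R = 329.7·(101.73 − 60)^(-0.1332) = 329.7·41.73^(-0.1332) = 329.7·0.60835 = 200.574.
Gain = 200.574 / 203.349 = 0.9864 → 0.986.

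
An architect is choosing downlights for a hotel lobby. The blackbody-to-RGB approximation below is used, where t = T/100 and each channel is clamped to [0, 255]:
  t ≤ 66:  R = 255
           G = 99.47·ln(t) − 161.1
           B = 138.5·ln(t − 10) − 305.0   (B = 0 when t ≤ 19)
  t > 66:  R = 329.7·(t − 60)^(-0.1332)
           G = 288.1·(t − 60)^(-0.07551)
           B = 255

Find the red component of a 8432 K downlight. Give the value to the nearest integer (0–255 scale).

216

t = 8432/100 = 84.32; the t > 66 branch applies.
R = 329.7·(84.32 − 60)^(-0.1332) = 329.7·24.32^(-0.1332) = 329.7·0.65372 = 215.530.
Rounded: 216.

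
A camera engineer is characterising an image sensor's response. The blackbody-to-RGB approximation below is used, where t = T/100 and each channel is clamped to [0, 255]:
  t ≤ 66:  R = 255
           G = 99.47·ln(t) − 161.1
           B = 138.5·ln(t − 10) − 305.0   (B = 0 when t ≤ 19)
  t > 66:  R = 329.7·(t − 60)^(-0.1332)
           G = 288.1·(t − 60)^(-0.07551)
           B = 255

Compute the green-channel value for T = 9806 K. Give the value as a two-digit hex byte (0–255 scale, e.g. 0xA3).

0xDB

t = 9806/100 = 98.06; the t > 66 branch applies.
G = 288.1·(98.06 − 60)^(-0.07551) = 288.1·38.06^(-0.07551) = 288.1·0.75973 = 218.878.
Rounded: 219; in hex, 0xDB.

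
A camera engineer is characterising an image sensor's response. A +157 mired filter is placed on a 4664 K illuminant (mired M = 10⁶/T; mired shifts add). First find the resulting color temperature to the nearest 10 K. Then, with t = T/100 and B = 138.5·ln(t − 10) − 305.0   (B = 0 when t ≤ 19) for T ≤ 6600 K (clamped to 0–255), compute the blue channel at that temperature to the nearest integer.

M_in = 10⁶/4664 = 214.41; M_out = 214.41 + (+157) = 371.41.
T_out = 10⁶/371.41 = 2692.5 K → 2690 K; t = 26.9.
B = 138.5·ln(26.9 − 10) − 305.0 = 138.5·ln 16.9 − 305.0 = 138.5·2.8273 − 305.0 = 86.583.
Rounded: 87.

87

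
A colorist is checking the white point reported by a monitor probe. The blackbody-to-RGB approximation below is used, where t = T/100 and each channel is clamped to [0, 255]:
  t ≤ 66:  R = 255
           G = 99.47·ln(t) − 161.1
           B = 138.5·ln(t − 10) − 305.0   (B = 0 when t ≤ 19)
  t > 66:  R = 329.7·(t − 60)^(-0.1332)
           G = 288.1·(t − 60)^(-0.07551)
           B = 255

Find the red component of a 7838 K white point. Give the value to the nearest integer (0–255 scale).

t = 7838/100 = 78.38; the t > 66 branch applies.
R = 329.7·(78.38 − 60)^(-0.1332) = 329.7·18.38^(-0.1332) = 329.7·0.67856 = 223.722.
Rounded: 224.

224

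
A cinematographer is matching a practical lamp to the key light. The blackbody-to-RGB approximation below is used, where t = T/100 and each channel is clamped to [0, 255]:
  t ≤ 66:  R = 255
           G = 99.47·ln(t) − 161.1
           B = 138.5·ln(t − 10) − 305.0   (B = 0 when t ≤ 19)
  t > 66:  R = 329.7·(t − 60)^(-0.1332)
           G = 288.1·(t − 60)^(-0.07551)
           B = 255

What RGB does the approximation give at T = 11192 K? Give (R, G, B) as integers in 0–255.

t = 11192/100 = 111.92; the t > 66 branch applies.
R = 329.7·(111.92 − 60)^(-0.1332) = 329.7·51.92^(-0.1332) = 329.7·0.59090 = 194.821.
G = 288.1·(111.92 − 60)^(-0.07551) = 288.1·51.92^(-0.07551) = 288.1·0.74212 = 213.805.
B = 255 by definition for t > 66.
Rounded: (195, 214, 255).

(195, 214, 255)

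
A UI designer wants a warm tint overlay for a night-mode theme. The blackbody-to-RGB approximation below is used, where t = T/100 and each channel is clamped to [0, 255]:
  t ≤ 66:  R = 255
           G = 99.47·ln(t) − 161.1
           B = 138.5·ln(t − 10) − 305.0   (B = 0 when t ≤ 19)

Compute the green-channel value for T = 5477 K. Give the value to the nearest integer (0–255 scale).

237

t = 5477/100 = 54.77; the t ≤ 66 branch applies.
G = 99.47·ln 54.77 − 161.1 = 99.47·4.0031 − 161.1 = 237.093.
Rounded: 237.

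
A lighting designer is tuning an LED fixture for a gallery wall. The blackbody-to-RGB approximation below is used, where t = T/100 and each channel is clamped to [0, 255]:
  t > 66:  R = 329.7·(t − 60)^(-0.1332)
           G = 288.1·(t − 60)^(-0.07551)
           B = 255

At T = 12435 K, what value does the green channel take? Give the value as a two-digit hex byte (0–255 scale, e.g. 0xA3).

t = 12435/100 = 124.35; the t > 66 branch applies.
G = 288.1·(124.35 − 60)^(-0.07551) = 288.1·64.35^(-0.07551) = 288.1·0.73019 = 210.368.
Rounded: 210; in hex, 0xD2.

0xD2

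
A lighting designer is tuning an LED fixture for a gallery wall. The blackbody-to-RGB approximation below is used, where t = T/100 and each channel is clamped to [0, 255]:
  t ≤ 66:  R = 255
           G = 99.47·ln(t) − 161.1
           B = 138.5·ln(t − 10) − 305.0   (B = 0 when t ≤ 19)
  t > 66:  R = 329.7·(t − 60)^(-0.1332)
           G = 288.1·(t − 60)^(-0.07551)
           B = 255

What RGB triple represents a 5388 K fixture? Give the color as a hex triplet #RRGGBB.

#FFEBDB

t = 5388/100 = 53.88; the t ≤ 66 branch applies.
R = 255 by definition for t ≤ 66.
G = 99.47·ln 53.88 − 161.1 = 99.47·3.9868 − 161.1 = 235.463.
B = 138.5·ln(53.88 − 10) − 305.0 = 138.5·ln 43.88 − 305.0 = 138.5·3.7815 − 305.0 = 218.732.
Rounded: (255, 235, 219).
In hex: #FFEBDB.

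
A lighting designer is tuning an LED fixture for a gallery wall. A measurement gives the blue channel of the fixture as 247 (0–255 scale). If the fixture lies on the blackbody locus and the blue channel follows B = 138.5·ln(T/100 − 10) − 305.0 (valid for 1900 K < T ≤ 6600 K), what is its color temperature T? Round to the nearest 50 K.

6400 K

ln(t − 10) = (247 + 305.0) / 138.5 = 3.9856.
t − 10 = e^3.9856 = 53.815, so t = 63.815.
T = 100·t = 6382 K → 6400 K to the nearest 50 K.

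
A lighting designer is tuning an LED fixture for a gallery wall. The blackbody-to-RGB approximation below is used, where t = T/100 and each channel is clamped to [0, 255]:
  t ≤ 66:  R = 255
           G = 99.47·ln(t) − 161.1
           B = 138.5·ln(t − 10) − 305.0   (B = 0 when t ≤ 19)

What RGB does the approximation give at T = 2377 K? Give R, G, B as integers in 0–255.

t = 2377/100 = 23.77; the t ≤ 66 branch applies.
R = 255 by definition for t ≤ 66.
G = 99.47·ln 23.77 − 161.1 = 99.47·3.1684 − 161.1 = 154.063.
B = 138.5·ln(23.77 − 10) − 305.0 = 138.5·ln 13.77 − 305.0 = 138.5·2.6225 − 305.0 = 58.215.
Rounded: (255, 154, 58).

R=255, G=154, B=58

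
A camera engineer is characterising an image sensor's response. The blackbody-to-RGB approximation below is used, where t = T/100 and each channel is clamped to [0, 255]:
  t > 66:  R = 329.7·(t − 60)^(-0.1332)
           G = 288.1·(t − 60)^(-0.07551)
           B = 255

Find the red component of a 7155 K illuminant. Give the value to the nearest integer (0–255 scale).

238

t = 7155/100 = 71.55; the t > 66 branch applies.
R = 329.7·(71.55 − 60)^(-0.1332) = 329.7·11.55^(-0.1332) = 329.7·0.72188 = 238.003.
Rounded: 238.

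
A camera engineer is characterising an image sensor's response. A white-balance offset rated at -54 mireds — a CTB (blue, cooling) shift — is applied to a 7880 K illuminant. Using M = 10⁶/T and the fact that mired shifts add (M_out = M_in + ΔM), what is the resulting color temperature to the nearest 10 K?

13720 K

M_in = 10⁶/7880 = 126.90 mireds.
M_out = 126.90 + (-54) = 72.90 mireds.
T_out = 10⁶/72.90 = 13716.8 K → 13720 K.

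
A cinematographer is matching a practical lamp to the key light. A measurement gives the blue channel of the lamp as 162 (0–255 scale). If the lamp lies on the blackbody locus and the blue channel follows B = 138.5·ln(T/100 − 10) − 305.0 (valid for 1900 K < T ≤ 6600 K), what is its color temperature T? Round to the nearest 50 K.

ln(t − 10) = (162 + 305.0) / 138.5 = 3.3718.
t − 10 = e^3.3718 = 29.132, so t = 39.132.
T = 100·t = 3913 K → 3900 K to the nearest 50 K.

3900 K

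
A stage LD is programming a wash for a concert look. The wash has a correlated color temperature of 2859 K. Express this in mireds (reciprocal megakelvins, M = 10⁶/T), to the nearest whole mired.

M = 10⁶ / 2859 = 349.773 → 350 mireds.

350 mireds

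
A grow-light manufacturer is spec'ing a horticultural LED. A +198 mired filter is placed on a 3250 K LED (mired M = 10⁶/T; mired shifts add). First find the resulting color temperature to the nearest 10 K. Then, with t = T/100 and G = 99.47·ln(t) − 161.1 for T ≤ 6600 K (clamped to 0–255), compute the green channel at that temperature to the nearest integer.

M_in = 10⁶/3250 = 307.69; M_out = 307.69 + (+198) = 505.69.
T_out = 10⁶/505.69 = 1977.5 K → 1980 K; t = 19.8.
G = 99.47·ln 19.8 − 161.1 = 99.47·2.9857 − 161.1 = 135.886.
Rounded: 136.

136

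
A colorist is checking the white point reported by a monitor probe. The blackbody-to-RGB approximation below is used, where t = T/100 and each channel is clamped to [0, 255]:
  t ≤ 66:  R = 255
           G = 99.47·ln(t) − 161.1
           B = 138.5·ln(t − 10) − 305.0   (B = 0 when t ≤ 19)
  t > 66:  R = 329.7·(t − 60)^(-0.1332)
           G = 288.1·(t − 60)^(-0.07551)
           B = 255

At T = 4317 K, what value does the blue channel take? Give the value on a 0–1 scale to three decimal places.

t = 4317/100 = 43.17; the t ≤ 66 branch applies.
B = 138.5·ln(43.17 − 10) − 305.0 = 138.5·ln 33.17 − 305.0 = 138.5·3.5016 − 305.0 = 179.978.
On a 0–1 scale: 179.978/255 = 0.7058 → 0.706.

0.706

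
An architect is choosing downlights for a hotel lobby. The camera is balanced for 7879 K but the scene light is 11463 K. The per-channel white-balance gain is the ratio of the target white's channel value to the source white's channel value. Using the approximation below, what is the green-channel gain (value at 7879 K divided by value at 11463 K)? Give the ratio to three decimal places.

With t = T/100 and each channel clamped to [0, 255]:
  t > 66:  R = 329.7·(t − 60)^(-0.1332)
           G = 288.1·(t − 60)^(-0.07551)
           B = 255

At 11463 K (t = 114.63):
  G = 288.1·(114.63 − 60)^(-0.07551) = 288.1·54.63^(-0.07551) = 288.1·0.73928 = 212.985.
At 7879 K (t = 78.79):
  G = 288.1·(78.79 − 60)^(-0.07551) = 288.1·18.79^(-0.07551) = 288.1·0.80132 = 230.860.
Gain = 230.860 / 212.985 = 1.0839 → 1.084.

1.084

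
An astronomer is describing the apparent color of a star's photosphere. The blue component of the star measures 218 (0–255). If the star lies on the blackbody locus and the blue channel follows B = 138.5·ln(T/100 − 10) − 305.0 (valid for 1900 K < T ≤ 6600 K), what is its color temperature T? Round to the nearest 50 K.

ln(t − 10) = (218 + 305.0) / 138.5 = 3.7762.
t − 10 = e^3.7762 = 43.649, so t = 53.649.
T = 100·t = 5365 K → 5350 K to the nearest 50 K.

5350 K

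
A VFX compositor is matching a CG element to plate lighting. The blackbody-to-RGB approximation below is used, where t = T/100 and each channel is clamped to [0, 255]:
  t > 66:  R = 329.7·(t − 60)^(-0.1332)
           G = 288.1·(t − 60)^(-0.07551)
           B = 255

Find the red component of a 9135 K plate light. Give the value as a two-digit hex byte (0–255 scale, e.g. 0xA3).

0xD0

t = 9135/100 = 91.35; the t > 66 branch applies.
R = 329.7·(91.35 − 60)^(-0.1332) = 329.7·31.35^(-0.1332) = 329.7·0.63198 = 208.363.
Rounded: 208; in hex, 0xD0.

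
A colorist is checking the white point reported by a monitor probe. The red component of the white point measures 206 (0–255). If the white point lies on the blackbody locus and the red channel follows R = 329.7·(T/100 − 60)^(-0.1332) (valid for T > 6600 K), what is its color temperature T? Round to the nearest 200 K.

(t − 60)^(-0.1332) = 206/329.7 = 0.62481.
t − 60 = 0.62481^(1/-0.1332) = 0.62481^(-7.508) = 34.152, so t = 94.152.
T = 100·t = 9415 K → 9400 K to the nearest 200 K.

9400 K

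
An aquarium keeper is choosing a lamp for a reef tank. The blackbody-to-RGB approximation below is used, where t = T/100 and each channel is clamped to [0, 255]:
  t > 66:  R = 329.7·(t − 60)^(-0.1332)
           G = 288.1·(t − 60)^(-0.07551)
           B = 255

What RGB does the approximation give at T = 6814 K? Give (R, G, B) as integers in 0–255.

(249, 246, 255)

t = 6814/100 = 68.14; the t > 66 branch applies.
R = 329.7·(68.14 − 60)^(-0.1332) = 329.7·8.14^(-0.1332) = 329.7·0.75632 = 249.358.
G = 288.1·(68.14 − 60)^(-0.07551) = 288.1·8.14^(-0.07551) = 288.1·0.85357 = 245.913.
B = 255 by definition for t > 66.
Rounded: (249, 246, 255).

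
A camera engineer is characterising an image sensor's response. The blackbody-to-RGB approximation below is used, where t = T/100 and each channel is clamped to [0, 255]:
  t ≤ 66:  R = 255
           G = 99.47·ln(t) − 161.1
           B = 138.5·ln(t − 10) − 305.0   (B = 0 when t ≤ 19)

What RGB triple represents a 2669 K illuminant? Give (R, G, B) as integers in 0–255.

(255, 166, 85)

t = 2669/100 = 26.69; the t ≤ 66 branch applies.
R = 255 by definition for t ≤ 66.
G = 99.47·ln 26.69 − 161.1 = 99.47·3.2843 − 161.1 = 165.588.
B = 138.5·ln(26.69 − 10) − 305.0 = 138.5·ln 16.69 − 305.0 = 138.5·2.8148 − 305.0 = 84.851.
Rounded: (255, 166, 85).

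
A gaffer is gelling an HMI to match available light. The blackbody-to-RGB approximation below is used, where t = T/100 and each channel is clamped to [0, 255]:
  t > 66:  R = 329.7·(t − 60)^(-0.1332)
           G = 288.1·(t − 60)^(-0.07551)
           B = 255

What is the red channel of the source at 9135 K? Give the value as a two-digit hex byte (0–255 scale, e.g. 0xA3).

0xD0

t = 9135/100 = 91.35; the t > 66 branch applies.
R = 329.7·(91.35 − 60)^(-0.1332) = 329.7·31.35^(-0.1332) = 329.7·0.63198 = 208.363.
Rounded: 208; in hex, 0xD0.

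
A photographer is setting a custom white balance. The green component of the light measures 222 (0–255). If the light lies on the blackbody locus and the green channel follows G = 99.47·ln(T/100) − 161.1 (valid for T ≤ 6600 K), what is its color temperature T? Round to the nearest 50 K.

ln t = (222 + 161.1) / 99.47 = 3.8514.
t = e^3.8514 = 47.059.
T = 100·t = 4706 K → 4700 K to the nearest 50 K.

4700 K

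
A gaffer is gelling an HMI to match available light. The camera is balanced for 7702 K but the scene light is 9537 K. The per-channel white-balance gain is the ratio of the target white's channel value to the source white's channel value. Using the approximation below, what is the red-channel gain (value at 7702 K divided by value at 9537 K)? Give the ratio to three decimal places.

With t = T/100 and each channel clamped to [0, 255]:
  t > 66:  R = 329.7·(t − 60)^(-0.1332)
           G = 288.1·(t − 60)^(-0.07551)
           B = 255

1.102

At 9537 K (t = 95.37):
  R = 329.7·(95.37 − 60)^(-0.1332) = 329.7·35.37^(-0.1332) = 329.7·0.62190 = 205.041.
At 7702 K (t = 77.02):
  R = 329.7·(77.02 − 60)^(-0.1332) = 329.7·17.02^(-0.1332) = 329.7·0.68555 = 226.024.
Gain = 226.024 / 205.041 = 1.1023 → 1.102.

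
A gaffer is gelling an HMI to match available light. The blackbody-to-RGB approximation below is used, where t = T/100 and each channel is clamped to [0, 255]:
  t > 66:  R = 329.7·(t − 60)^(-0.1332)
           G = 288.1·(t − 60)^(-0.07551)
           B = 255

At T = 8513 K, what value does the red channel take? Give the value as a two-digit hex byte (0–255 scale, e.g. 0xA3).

0xD7

t = 8513/100 = 85.13; the t > 66 branch applies.
R = 329.7·(85.13 − 60)^(-0.1332) = 329.7·25.13^(-0.1332) = 329.7·0.65087 = 214.592.
Rounded: 215; in hex, 0xD7.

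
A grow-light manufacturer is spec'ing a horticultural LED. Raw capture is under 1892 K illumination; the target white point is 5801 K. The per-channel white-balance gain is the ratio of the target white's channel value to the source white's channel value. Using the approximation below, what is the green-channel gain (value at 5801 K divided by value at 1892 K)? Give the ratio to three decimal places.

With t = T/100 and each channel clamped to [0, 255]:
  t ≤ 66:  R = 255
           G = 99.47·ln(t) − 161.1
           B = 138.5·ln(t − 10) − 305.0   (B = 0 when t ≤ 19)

1.848

At 1892 K (t = 18.92):
  G = 99.47·ln 18.92 − 161.1 = 99.47·2.9402 − 161.1 = 131.364.
At 5801 K (t = 58.01):
  G = 99.47·ln 58.01 − 161.1 = 99.47·4.0606 − 161.1 = 242.809.
Gain = 242.809 / 131.364 = 1.8484 → 1.848.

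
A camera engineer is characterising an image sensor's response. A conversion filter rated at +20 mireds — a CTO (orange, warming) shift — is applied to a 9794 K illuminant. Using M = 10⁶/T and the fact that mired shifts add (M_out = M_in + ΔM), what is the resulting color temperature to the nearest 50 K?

M_in = 10⁶/9794 = 102.10 mireds.
M_out = 102.10 + (+20) = 122.10 mireds.
T_out = 10⁶/122.10 = 8189.8 K → 8200 K.

8200 K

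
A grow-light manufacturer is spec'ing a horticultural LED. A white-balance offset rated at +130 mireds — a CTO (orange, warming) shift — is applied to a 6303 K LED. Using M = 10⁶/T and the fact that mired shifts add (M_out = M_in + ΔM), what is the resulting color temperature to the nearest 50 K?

3450 K

M_in = 10⁶/6303 = 158.65 mireds.
M_out = 158.65 + (+130) = 288.65 mireds.
T_out = 10⁶/288.65 = 3464.3 K → 3450 K.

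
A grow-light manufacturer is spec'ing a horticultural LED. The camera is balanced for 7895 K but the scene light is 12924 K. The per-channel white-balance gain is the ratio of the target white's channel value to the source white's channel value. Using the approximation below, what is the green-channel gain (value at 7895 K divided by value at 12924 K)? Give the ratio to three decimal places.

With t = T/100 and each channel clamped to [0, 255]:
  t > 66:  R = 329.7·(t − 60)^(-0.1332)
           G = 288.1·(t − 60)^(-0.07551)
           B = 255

At 12924 K (t = 129.24):
  G = 288.1·(129.24 − 60)^(-0.07551) = 288.1·69.24^(-0.07551) = 288.1·0.72616 = 209.208.
At 7895 K (t = 78.95):
  G = 288.1·(78.95 − 60)^(-0.07551) = 288.1·18.95^(-0.07551) = 288.1·0.80081 = 230.712.
Gain = 230.712 / 209.208 = 1.1028 → 1.103.

1.103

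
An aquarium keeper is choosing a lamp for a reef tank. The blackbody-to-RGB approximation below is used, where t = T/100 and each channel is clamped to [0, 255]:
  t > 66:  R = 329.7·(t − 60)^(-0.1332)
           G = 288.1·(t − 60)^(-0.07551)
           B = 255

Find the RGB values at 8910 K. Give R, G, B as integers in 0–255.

t = 8910/100 = 89.1; the t > 66 branch applies.
R = 329.7·(89.1 − 60)^(-0.1332) = 329.7·29.1^(-0.1332) = 329.7·0.63828 = 210.440.
G = 288.1·(89.1 − 60)^(-0.07551) = 288.1·29.1^(-0.07551) = 288.1·0.77529 = 223.360.
B = 255 by definition for t > 66.
Rounded: (210, 223, 255).

R=210, G=223, B=255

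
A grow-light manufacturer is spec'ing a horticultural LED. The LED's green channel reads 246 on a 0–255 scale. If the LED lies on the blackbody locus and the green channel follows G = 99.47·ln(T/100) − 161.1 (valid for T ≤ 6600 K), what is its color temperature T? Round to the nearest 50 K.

6000 K

ln t = (246 + 161.1) / 99.47 = 4.0927.
t = e^4.0927 = 59.901.
T = 100·t = 5990 K → 6000 K to the nearest 50 K.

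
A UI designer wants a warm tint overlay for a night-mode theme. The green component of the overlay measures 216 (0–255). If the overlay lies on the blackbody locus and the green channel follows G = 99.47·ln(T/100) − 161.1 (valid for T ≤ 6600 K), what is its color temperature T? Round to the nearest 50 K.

ln t = (216 + 161.1) / 99.47 = 3.7911.
t = e^3.7911 = 44.305.
T = 100·t = 4430 K → 4450 K to the nearest 50 K.

4450 K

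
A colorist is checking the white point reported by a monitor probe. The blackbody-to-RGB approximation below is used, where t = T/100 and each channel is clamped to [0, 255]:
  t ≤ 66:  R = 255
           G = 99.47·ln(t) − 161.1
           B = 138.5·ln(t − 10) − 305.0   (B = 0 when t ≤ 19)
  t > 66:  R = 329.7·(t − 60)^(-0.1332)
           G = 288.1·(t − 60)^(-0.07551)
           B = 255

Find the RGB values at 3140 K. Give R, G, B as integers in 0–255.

t = 3140/100 = 31.4; the t ≤ 66 branch applies.
R = 255 by definition for t ≤ 66.
G = 99.47·ln 31.4 − 161.1 = 99.47·3.4468 − 161.1 = 181.754.
B = 138.5·ln(31.4 − 10) − 305.0 = 138.5·ln 21.4 − 305.0 = 138.5·3.0634 − 305.0 = 119.280.
Rounded: (255, 182, 119).

R=255, G=182, B=119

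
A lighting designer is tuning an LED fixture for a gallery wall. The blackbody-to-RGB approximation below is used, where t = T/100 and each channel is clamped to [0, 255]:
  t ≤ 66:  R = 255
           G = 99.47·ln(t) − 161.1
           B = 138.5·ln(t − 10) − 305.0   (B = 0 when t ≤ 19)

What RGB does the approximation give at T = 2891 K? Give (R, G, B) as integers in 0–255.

(255, 174, 102)

t = 2891/100 = 28.91; the t ≤ 66 branch applies.
R = 255 by definition for t ≤ 66.
G = 99.47·ln 28.91 − 161.1 = 99.47·3.3642 − 161.1 = 173.536.
B = 138.5·ln(28.91 − 10) − 305.0 = 138.5·ln 18.91 − 305.0 = 138.5·2.9397 − 305.0 = 102.147.
Rounded: (255, 174, 102).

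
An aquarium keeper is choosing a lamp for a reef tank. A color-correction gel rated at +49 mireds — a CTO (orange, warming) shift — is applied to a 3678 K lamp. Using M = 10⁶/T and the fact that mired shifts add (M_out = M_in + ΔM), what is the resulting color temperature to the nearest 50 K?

M_in = 10⁶/3678 = 271.89 mireds.
M_out = 271.89 + (+49) = 320.89 mireds.
T_out = 10⁶/320.89 = 3116.4 K → 3100 K.

3100 K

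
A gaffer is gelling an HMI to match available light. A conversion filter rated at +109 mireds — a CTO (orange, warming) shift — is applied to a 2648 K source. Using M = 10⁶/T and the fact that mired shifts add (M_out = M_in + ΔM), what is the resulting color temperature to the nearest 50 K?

2050 K

M_in = 10⁶/2648 = 377.64 mireds.
M_out = 377.64 + (+109) = 486.64 mireds.
T_out = 10⁶/486.64 = 2054.9 K → 2050 K.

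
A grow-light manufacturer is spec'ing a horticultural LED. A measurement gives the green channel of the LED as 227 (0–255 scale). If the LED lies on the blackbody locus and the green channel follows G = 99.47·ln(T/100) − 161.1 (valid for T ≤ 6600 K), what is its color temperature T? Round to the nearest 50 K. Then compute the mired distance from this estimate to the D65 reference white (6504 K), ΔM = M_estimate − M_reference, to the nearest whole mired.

+48 mireds

ln t = (227 + 161.1) / 99.47 = 3.9017.
t = e^3.9017 = 49.485.
T = 100·t = 4949 K → 4950 K to the nearest 50 K.
M_estimate = 10⁶/4950 = 202.02; M_reference = 10⁶/6504 = 153.75.
ΔM = 202.02 − 153.75 = 48.27 → +48 mireds.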